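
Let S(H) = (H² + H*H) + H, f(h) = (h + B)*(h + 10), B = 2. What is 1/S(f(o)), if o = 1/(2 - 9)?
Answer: 2401/1653171 ≈ 0.0014524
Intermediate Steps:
o = -⅐ (o = 1/(-7) = -⅐ ≈ -0.14286)
f(h) = (2 + h)*(10 + h) (f(h) = (h + 2)*(h + 10) = (2 + h)*(10 + h))
S(H) = H + 2*H² (S(H) = (H² + H²) + H = 2*H² + H = H + 2*H²)
1/S(f(o)) = 1/((20 + (-⅐)² + 12*(-⅐))*(1 + 2*(20 + (-⅐)² + 12*(-⅐)))) = 1/((20 + 1/49 - 12/7)*(1 + 2*(20 + 1/49 - 12/7))) = 1/(897*(1 + 2*(897/49))/49) = 1/(897*(1 + 1794/49)/49) = 1/((897/49)*(1843/49)) = 1/(1653171/2401) = 2401/1653171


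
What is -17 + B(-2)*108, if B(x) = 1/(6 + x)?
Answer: 10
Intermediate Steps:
-17 + B(-2)*108 = -17 + 108/(6 - 2) = -17 + 108/4 = -17 + (¼)*108 = -17 + 27 = 10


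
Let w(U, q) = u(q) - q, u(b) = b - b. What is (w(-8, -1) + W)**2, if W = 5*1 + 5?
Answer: 121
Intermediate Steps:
u(b) = 0
w(U, q) = -q (w(U, q) = 0 - q = -q)
W = 10 (W = 5 + 5 = 10)
(w(-8, -1) + W)**2 = (-1*(-1) + 10)**2 = (1 + 10)**2 = 11**2 = 121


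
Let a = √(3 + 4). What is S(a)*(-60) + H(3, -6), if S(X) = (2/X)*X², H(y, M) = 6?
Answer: 6 - 120*√7 ≈ -311.49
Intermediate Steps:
a = √7 ≈ 2.6458
S(X) = 2*X
S(a)*(-60) + H(3, -6) = (2*√7)*(-60) + 6 = -120*√7 + 6 = 6 - 120*√7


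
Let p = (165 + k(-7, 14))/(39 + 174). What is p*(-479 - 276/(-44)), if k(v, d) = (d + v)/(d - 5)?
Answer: -7758400/21087 ≈ -367.92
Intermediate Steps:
k(v, d) = (d + v)/(-5 + d)
p = 1492/1917 (p = (165 + (14 - 7)/(-5 + 14))/(39 + 174) = (165 + 7/9)/213 = (165 + (⅑)*7)*(1/213) = (165 + 7/9)*(1/213) = (1492/9)*(1/213) = 1492/1917 ≈ 0.77830)
p*(-479 - 276/(-44)) = 1492*(-479 - 276/(-44))/1917 = 1492*(-479 - 276*(-1/44))/1917 = 1492*(-479 + 69/11)/1917 = (1492/1917)*(-5200/11) = -7758400/21087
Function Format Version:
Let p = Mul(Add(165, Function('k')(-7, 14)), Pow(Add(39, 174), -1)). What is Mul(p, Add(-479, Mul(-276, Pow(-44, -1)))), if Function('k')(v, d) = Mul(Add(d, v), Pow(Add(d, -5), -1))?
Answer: Rational(-7758400, 21087) ≈ -367.92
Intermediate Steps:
Function('k')(v, d) = Mul(Pow(Add(-5, d), -1), Add(d, v)) (Function('k')(v, d) = Mul(Add(d, v), Pow(Add(-5, d), -1)) = Mul(Pow(Add(-5, d), -1), Add(d, v)))
p = Rational(1492, 1917) (p = Mul(Add(165, Mul(Pow(Add(-5, 14), -1), Add(14, -7))), Pow(Add(39, 174), -1)) = Mul(Add(165, Mul(Pow(9, -1), 7)), Pow(213, -1)) = Mul(Add(165, Mul(Rational(1, 9), 7)), Rational(1, 213)) = Mul(Add(165, Rational(7, 9)), Rational(1, 213)) = Mul(Rational(1492, 9), Rational(1, 213)) = Rational(1492, 1917) ≈ 0.77830)
Mul(p, Add(-479, Mul(-276, Pow(-44, -1)))) = Mul(Rational(1492, 1917), Add(-479, Mul(-276, Pow(-44, -1)))) = Mul(Rational(1492, 1917), Add(-479, Mul(-276, Rational(-1, 44)))) = Mul(Rational(1492, 1917), Add(-479, Rational(69, 11))) = Mul(Rational(1492, 1917), Rational(-5200, 11)) = Rational(-7758400, 21087)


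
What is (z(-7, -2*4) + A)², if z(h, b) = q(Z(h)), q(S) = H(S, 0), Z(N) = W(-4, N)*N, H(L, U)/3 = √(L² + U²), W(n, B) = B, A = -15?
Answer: 17424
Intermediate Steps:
H(L, U) = 3*√(L² + U²)
Z(N) = N² (Z(N) = N*N = N²)
q(S) = 3*√(S²) (q(S) = 3*√(S² + 0²) = 3*√(S² + 0) = 3*√(S²))
z(h, b) = 3*√(h⁴) (z(h, b) = 3*√((h²)²) = 3*√(h⁴))
(z(-7, -2*4) + A)² = (3*√((-7)⁴) - 15)² = (3*√2401 - 15)² = (3*49 - 15)² = (147 - 15)² = 132² = 17424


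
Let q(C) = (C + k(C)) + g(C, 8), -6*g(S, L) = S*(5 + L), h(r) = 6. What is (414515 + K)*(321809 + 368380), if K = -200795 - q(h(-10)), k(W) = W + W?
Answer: 147503742135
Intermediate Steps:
g(S, L) = -S*(5 + L)/6
k(W) = 2*W
q(C) = 5*C/6 (q(C) = (C + 2*C) - C*(5 + 8)/6 = 3*C - ⅙*C*13 = 3*C - 13*C/6 = 5*C/6)
K = -200800 (K = -200795 - 5*6/6 = -200795 - 1*5 = -200795 - 5 = -200800)
(414515 + K)*(321809 + 368380) = (414515 - 200800)*(321809 + 368380) = 213715*690189 = 147503742135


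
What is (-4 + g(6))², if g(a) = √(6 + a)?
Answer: 28 - 16*√3 ≈ 0.28719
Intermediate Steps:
(-4 + g(6))² = (-4 + √(6 + 6))² = (-4 + √12)² = (-4 + 2*√3)²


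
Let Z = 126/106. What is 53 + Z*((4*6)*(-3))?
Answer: -1727/53 ≈ -32.585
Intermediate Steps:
Z = 63/53 (Z = 126*(1/106) = 63/53 ≈ 1.1887)
53 + Z*((4*6)*(-3)) = 53 + 63*((4*6)*(-3))/53 = 53 + 63*(24*(-3))/53 = 53 + (63/53)*(-72) = 53 - 4536/53 = -1727/53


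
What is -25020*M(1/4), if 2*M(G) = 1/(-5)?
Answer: 2502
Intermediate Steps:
M(G) = -⅒ (M(G) = (½)/(-5) = (½)*(-⅕) = -⅒)
-25020*M(1/4) = -25020*(-⅒) = 2502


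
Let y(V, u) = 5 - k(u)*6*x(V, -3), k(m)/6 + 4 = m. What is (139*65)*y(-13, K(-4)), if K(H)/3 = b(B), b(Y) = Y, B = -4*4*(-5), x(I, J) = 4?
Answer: -307000265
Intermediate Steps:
B = 80 (B = -16*(-5) = 80)
k(m) = -24 + 6*m
K(H) = 240 (K(H) = 3*80 = 240)
y(V, u) = 581 - 144*u (y(V, u) = 5 - (-24 + 6*u)*6*4 = 5 - (-144 + 36*u)*4 = 5 - (-576 + 144*u) = 5 + (576 - 144*u) = 581 - 144*u)
(139*65)*y(-13, K(-4)) = (139*65)*(581 - 144*240) = 9035*(581 - 34560) = 9035*(-33979) = -307000265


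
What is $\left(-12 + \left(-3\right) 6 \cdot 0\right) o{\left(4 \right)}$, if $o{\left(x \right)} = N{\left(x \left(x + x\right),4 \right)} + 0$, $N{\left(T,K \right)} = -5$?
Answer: $60$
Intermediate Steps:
$o{\left(x \right)} = -5$ ($o{\left(x \right)} = -5 + 0 = -5$)
$\left(-12 + \left(-3\right) 6 \cdot 0\right) o{\left(4 \right)} = \left(-12 + \left(-3\right) 6 \cdot 0\right) \left(-5\right) = \left(-12 - 0\right) \left(-5\right) = \left(-12 + 0\right) \left(-5\right) = \left(-12\right) \left(-5\right) = 60$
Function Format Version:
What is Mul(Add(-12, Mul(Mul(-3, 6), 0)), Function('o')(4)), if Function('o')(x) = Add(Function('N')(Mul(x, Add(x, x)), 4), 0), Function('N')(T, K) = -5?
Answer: 60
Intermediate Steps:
Function('o')(x) = -5 (Function('o')(x) = Add(-5, 0) = -5)
Mul(Add(-12, Mul(Mul(-3, 6), 0)), Function('o')(4)) = Mul(Add(-12, Mul(Mul(-3, 6), 0)), -5) = Mul(Add(-12, Mul(-18, 0)), -5) = Mul(Add(-12, 0), -5) = Mul(-12, -5) = 60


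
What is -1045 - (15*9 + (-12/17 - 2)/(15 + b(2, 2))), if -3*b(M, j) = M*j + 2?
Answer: -260734/221 ≈ -1179.8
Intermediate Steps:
b(M, j) = -2/3 - M*j/3 (b(M, j) = -(M*j + 2)/3 = -(2 + M*j)/3 = -2/3 - M*j/3)
-1045 - (15*9 + (-12/17 - 2)/(15 + b(2, 2))) = -1045 - (15*9 + (-12/17 - 2)/(15 + (-2/3 - 1/3*2*2))) = -1045 - (135 + (-12*1/17 - 2)/(15 + (-2/3 - 4/3))) = -1045 - (135 + (-12/17 - 2)/(15 - 2)) = -1045 - (135 - 46/17/13) = -1045 - (135 - 46/17*1/13) = -1045 - (135 - 46/221) = -1045 - 1*29789/221 = -1045 - 29789/221 = -260734/221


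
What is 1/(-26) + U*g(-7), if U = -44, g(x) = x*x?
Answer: -56057/26 ≈ -2156.0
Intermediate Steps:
g(x) = x**2
1/(-26) + U*g(-7) = 1/(-26) - 44*(-7)**2 = -1/26 - 44*49 = -1/26 - 2156 = -56057/26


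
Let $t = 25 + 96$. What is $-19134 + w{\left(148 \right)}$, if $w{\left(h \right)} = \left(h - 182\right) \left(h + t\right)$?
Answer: $-28280$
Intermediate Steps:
$t = 121$
$w{\left(h \right)} = \left(-182 + h\right) \left(121 + h\right)$ ($w{\left(h \right)} = \left(h - 182\right) \left(h + 121\right) = \left(-182 + h\right) \left(121 + h\right)$)
$-19134 + w{\left(148 \right)} = -19134 - \left(31050 - 21904\right) = -19134 - 9146 = -28280$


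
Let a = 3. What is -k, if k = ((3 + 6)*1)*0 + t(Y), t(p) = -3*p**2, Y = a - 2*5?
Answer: 147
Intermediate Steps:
Y = -7 (Y = 3 - 2*5 = 3 - 10 = -7)
k = -147 (k = ((3 + 6)*1)*0 - 3*(-7)**2 = (9*1)*0 - 3*49 = 9*0 - 147 = 0 - 147 = -147)
-k = -1*(-147) = 147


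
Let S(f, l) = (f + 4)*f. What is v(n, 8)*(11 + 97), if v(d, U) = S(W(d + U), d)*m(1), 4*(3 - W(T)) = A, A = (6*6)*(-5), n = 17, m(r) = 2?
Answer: 539136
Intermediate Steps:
A = -180 (A = 36*(-5) = -180)
W(T) = 48 (W(T) = 3 - ¼*(-180) = 3 + 45 = 48)
S(f, l) = f*(4 + f) (S(f, l) = (4 + f)*f = f*(4 + f))
v(d, U) = 4992 (v(d, U) = (48*(4 + 48))*2 = (48*52)*2 = 2496*2 = 4992)
v(n, 8)*(11 + 97) = 4992*(11 + 97) = 4992*108 = 539136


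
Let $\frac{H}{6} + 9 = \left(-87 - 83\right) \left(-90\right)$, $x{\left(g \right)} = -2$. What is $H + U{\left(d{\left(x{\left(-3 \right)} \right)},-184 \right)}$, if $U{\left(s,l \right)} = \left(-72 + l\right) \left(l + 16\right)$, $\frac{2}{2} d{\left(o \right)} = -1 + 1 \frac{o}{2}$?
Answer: $134754$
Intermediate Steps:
$d{\left(o \right)} = -1 + \frac{o}{2}$ ($d{\left(o \right)} = -1 + 1 \frac{o}{2} = -1 + \frac{o}{2}$)
$U{\left(s,l \right)} = \left(-72 + l\right) \left(16 + l\right)$
$H = 91746$ ($H = -54 + 6 \left(-87 - 83\right) \left(-90\right) = -54 + 6 \left(\left(-170\right) \left(-90\right)\right) = -54 + 6 \cdot 15300 = -54 + 91800 = 91746$)
$H + U{\left(d{\left(x{\left(-3 \right)} \right)},-184 \right)} = 91746 - \left(-9152 - 33856\right) = 91746 + \left(-1152 + 33856 + 10304\right) = 91746 + 43008 = 134754$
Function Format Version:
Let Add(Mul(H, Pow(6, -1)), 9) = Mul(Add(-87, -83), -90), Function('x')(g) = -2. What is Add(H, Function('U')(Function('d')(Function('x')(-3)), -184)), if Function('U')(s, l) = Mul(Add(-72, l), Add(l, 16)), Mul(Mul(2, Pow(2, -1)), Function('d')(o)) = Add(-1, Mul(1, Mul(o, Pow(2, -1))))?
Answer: 134754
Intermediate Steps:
Function('d')(o) = Add(-1, Mul(Rational(1, 2), o)) (Function('d')(o) = Add(-1, Mul(1, Mul(o, Pow(2, -1)))) = Add(-1, Mul(1, Mul(o, Rational(1, 2)))) = Add(-1, Mul(1, Mul(Rational(1, 2), o))) = Add(-1, Mul(Rational(1, 2), o)))
Function('U')(s, l) = Mul(Add(-72, l), Add(16, l))
H = 91746 (H = Add(-54, Mul(6, Mul(Add(-87, -83), -90))) = Add(-54, Mul(6, Mul(-170, -90))) = Add(-54, Mul(6, 15300)) = Add(-54, 91800) = 91746)
Add(H, Function('U')(Function('d')(Function('x')(-3)), -184)) = Add(91746, Add(-1152, Pow(-184, 2), Mul(-56, -184))) = Add(91746, Add(-1152, 33856, 10304)) = Add(91746, 43008) = 134754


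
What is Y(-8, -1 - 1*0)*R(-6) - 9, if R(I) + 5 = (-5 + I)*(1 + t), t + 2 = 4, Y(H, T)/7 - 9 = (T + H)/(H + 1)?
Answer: -2745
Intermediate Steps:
Y(H, T) = 63 + 7*(H + T)/(1 + H) (Y(H, T) = 63 + 7*((T + H)/(H + 1)) = 63 + 7*((H + T)/(1 + H)) = 63 + 7*(H + T)/(1 + H))
t = 2 (t = -2 + 4 = 2)
R(I) = -20 + 3*I (R(I) = -5 + (-5 + I)*(1 + 2) = -5 + (-5 + I)*3 = -5 + (-15 + 3*I) = -20 + 3*I)
Y(-8, -1 - 1*0)*R(-6) - 9 = (7*(9 + (-1 - 1*0) + 10*(-8))/(1 - 8))*(-20 + 3*(-6)) - 9 = (7*(9 + (-1 + 0) - 80)/(-7))*(-20 - 18) - 9 = (7*(-⅐)*(9 - 1 - 80))*(-38) - 9 = (7*(-⅐)*(-72))*(-38) - 9 = 72*(-38) - 9 = -2736 - 9 = -2745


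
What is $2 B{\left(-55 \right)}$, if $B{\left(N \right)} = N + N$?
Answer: $-220$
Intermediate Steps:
$B{\left(N \right)} = 2 N$
$2 B{\left(-55 \right)} = 2 \cdot 2 \left(-55\right) = 2 \left(-110\right) = -220$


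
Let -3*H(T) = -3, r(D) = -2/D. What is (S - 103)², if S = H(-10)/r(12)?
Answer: 11881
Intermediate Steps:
H(T) = 1 (H(T) = -⅓*(-3) = 1)
S = -6 (S = 1/(-2/12) = 1/(-2*1/12) = 1/(-⅙) = 1*(-6) = -6)
(S - 103)² = (-6 - 103)² = (-109)² = 11881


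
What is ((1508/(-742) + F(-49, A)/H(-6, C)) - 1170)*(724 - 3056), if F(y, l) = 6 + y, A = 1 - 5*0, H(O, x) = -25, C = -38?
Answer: 477604468/175 ≈ 2.7292e+6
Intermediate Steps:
A = 1 (A = 1 + 0 = 1)
((1508/(-742) + F(-49, A)/H(-6, C)) - 1170)*(724 - 3056) = ((1508/(-742) + (6 - 49)/(-25)) - 1170)*(724 - 3056) = ((1508*(-1/742) - 43*(-1/25)) - 1170)*(-2332) = ((-754/371 + 43/25) - 1170)*(-2332) = (-2897/9275 - 1170)*(-2332) = -10854647/9275*(-2332) = 477604468/175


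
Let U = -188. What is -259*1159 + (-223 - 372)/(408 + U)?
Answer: -13208083/44 ≈ -3.0018e+5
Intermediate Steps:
-259*1159 + (-223 - 372)/(408 + U) = -259*1159 + (-223 - 372)/(408 - 188) = -300181 - 595/220 = -300181 - 595*1/220 = -300181 - 119/44 = -13208083/44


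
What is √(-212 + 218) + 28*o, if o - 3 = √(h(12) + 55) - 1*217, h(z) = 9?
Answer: -5768 + √6 ≈ -5765.5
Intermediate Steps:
o = -206 (o = 3 + (√(9 + 55) - 1*217) = 3 + (√64 - 217) = 3 + (8 - 217) = 3 - 209 = -206)
√(-212 + 218) + 28*o = √(-212 + 218) + 28*(-206) = √6 - 5768 = -5768 + √6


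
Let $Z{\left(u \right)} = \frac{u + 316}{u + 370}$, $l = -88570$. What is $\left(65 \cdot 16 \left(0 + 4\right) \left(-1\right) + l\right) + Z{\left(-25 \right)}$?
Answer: $- \frac{10663853}{115} \approx -92729.0$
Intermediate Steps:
$Z{\left(u \right)} = \frac{316 + u}{370 + u}$
$\left(65 \cdot 16 \left(0 + 4\right) \left(-1\right) + l\right) + Z{\left(-25 \right)} = \left(65 \cdot 16 \left(0 + 4\right) \left(-1\right) - 88570\right) + \frac{316 - 25}{370 - 25} = \left(1040 \cdot 4 \left(-1\right) - 88570\right) + \frac{1}{345} \cdot 291 = \left(1040 \left(-4\right) - 88570\right) + \frac{1}{345} \cdot 291 = \left(-4160 - 88570\right) + \frac{97}{115} = -92730 + \frac{97}{115} = - \frac{10663853}{115}$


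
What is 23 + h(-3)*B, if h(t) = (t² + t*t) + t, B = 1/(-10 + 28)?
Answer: 143/6 ≈ 23.833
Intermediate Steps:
B = 1/18 ≈ 0.055556
h(t) = t + 2*t² (h(t) = (t² + t²) + t = 2*t² + t = t + 2*t²)
23 + h(-3)*B = 23 - 3*(1 + 2*(-3))*(1/18) = 23 - 3*(1 - 6)*(1/18) = 23 - 3*(-5)*(1/18) = 23 + 15*(1/18) = 23 + ⅚ = 143/6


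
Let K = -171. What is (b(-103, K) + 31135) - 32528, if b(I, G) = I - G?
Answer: -1325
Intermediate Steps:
(b(-103, K) + 31135) - 32528 = ((-103 - 1*(-171)) + 31135) - 32528 = ((-103 + 171) + 31135) - 32528 = (68 + 31135) - 32528 = 31203 - 32528 = -1325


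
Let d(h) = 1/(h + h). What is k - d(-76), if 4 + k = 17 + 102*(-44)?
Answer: -680199/152 ≈ -4475.0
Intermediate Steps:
d(h) = 1/(2*h)
k = -4475 (k = -4 + (17 + 102*(-44)) = -4 + (17 - 4488) = -4 - 4471 = -4475)
k - d(-76) = -4475 - 1/(2*(-76)) = -4475 - (-1)/(2*76) = -4475 - 1*(-1/152) = -4475 + 1/152 = -680199/152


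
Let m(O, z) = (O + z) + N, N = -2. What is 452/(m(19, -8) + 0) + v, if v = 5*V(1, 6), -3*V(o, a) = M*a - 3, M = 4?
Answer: 137/9 ≈ 15.222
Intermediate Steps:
V(o, a) = 1 - 4*a/3 (V(o, a) = -(4*a - 3)/3 = -(-3 + 4*a)/3 = 1 - 4*a/3)
m(O, z) = -2 + O + z (m(O, z) = (O + z) - 2 = -2 + O + z)
v = -35 (v = 5*(1 - 4/3*6) = 5*(1 - 8) = 5*(-7) = -35)
452/(m(19, -8) + 0) + v = 452/((-2 + 19 - 8) + 0) - 35 = 452/(9 + 0) - 35 = 452/9 - 35 = 137/9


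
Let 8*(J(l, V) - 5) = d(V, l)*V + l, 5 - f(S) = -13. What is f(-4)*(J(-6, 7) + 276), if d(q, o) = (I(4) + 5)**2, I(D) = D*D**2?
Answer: 320121/4 ≈ 80030.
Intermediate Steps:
I(D) = D**3
d(q, o) = 4761 (d(q, o) = (4**3 + 5)**2 = (64 + 5)**2 = 69**2 = 4761)
f(S) = 18 (f(S) = 5 - 1*(-13) = 5 + 13 = 18)
J(l, V) = 5 + l/8 + 4761*V/8 (J(l, V) = 5 + (4761*V + l)/8 = 5 + (l + 4761*V)/8 = 5 + (l/8 + 4761*V/8) = 5 + l/8 + 4761*V/8)
f(-4)*(J(-6, 7) + 276) = 18*((5 + (1/8)*(-6) + (4761/8)*7) + 276) = 18*((5 - 3/4 + 33327/8) + 276) = 18*(33361/8 + 276) = 18*(35569/8) = 320121/4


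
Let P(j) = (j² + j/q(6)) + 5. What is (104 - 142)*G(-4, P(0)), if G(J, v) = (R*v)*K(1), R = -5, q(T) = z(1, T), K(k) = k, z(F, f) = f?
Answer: 950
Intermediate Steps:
q(T) = T
P(j) = 5 + j² + j/6 (P(j) = (j² + j/6) + 5 = 5 + j² + j/6)
G(J, v) = -5*v (G(J, v) = -5*v*1 = -5*v)
(104 - 142)*G(-4, P(0)) = (104 - 142)*(-5*(5 + 0² + (⅙)*0)) = -(-190)*(5 + 0 + 0) = -(-190)*5 = -38*(-25) = 950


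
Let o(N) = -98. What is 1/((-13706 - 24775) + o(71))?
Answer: -1/38579 ≈ -2.5921e-5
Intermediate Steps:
1/((-13706 - 24775) + o(71)) = 1/((-13706 - 24775) - 98) = 1/(-38481 - 98) = 1/(-38579) = -1/38579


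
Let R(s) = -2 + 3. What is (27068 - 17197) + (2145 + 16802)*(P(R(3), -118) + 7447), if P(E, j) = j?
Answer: 138872434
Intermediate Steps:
R(s) = 1
(27068 - 17197) + (2145 + 16802)*(P(R(3), -118) + 7447) = (27068 - 17197) + (2145 + 16802)*(-118 + 7447) = 9871 + 18947*7329 = 9871 + 138862563 = 138872434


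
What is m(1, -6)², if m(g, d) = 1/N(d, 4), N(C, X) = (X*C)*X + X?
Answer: 1/8464 ≈ 0.00011815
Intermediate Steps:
N(C, X) = X + C*X² (N(C, X) = (C*X)*X + X = C*X² + X = X + C*X²)
m(g, d) = 1/(4 + 16*d) (m(g, d) = 1/(4*(1 + d*4)) = 1/(4*(1 + 4*d)) = 1/(4 + 16*d))
m(1, -6)² = (1/(4*(1 + 4*(-6))))² = (1/(4*(1 - 24)))² = ((¼)/(-23))² = ((¼)*(-1/23))² = (-1/92)² = 1/8464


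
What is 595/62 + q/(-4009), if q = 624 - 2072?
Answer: 2475131/248558 ≈ 9.9580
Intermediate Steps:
q = -1448
595/62 + q/(-4009) = 595/62 - 1448/(-4009) = 595*(1/62) - 1448*(-1/4009) = 595/62 + 1448/4009 = 2475131/248558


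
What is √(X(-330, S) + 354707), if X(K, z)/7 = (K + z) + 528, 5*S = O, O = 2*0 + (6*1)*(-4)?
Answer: √8901485/5 ≈ 596.71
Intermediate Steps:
O = -24 (O = 0 + 6*(-4) = 0 - 24 = -24)
S = -24/5 (S = (⅕)*(-24) = -24/5 ≈ -4.8000)
X(K, z) = 3696 + 7*K + 7*z (X(K, z) = 7*((K + z) + 528) = 7*(528 + K + z) = 3696 + 7*K + 7*z)
√(X(-330, S) + 354707) = √((3696 + 7*(-330) + 7*(-24/5)) + 354707) = √((3696 - 2310 - 168/5) + 354707) = √(6762/5 + 354707) = √(1780297/5) = √8901485/5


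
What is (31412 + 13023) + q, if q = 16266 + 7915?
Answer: 68616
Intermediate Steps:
q = 24181
(31412 + 13023) + q = (31412 + 13023) + 24181 = 44435 + 24181 = 68616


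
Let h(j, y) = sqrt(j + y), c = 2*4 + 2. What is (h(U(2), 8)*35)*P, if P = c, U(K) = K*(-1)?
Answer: 350*sqrt(6) ≈ 857.32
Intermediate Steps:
U(K) = -K
c = 10 (c = 8 + 2 = 10)
P = 10
(h(U(2), 8)*35)*P = (sqrt(-1*2 + 8)*35)*10 = (sqrt(-2 + 8)*35)*10 = (sqrt(6)*35)*10 = (35*sqrt(6))*10 = 350*sqrt(6)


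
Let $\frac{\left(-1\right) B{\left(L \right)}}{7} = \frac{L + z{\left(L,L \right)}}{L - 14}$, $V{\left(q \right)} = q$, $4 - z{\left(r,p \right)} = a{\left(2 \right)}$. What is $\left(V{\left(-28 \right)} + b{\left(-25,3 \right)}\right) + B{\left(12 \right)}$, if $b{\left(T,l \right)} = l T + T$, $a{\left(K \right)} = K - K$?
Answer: $-72$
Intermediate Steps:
$a{\left(K \right)} = 0$
$z{\left(r,p \right)} = 4$ ($z{\left(r,p \right)} = 4 - 0 = 4 + 0 = 4$)
$b{\left(T,l \right)} = T + T l$ ($b{\left(T,l \right)} = T l + T = T + T l$)
$B{\left(L \right)} = - \frac{7 \left(4 + L\right)}{-14 + L}$ ($B{\left(L \right)} = - 7 \frac{L + 4}{L - 14} = - 7 \frac{4 + L}{-14 + L} = - \frac{7 \left(4 + L\right)}{-14 + L}$)
$\left(V{\left(-28 \right)} + b{\left(-25,3 \right)}\right) + B{\left(12 \right)} = \left(-28 - 25 \left(1 + 3\right)\right) + \frac{7 \left(-4 - 12\right)}{-14 + 12} = \left(-28 - 100\right) + \frac{7 \left(-4 - 12\right)}{-2} = \left(-28 - 100\right) + 7 \left(- \frac{1}{2}\right) \left(-16\right) = -128 + 56 = -72$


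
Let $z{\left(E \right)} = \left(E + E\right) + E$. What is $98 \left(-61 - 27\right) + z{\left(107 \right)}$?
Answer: $-8303$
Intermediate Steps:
$z{\left(E \right)} = 3 E$ ($z{\left(E \right)} = 2 E + E = 3 E$)
$98 \left(-61 - 27\right) + z{\left(107 \right)} = 98 \left(-61 - 27\right) + 3 \cdot 107 = 98 \left(-88\right) + 321 = -8624 + 321 = -8303$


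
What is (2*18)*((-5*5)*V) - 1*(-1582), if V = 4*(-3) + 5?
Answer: 7882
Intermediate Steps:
V = -7 (V = -12 + 5 = -7)
(2*18)*((-5*5)*V) - 1*(-1582) = (2*18)*(-5*5*(-7)) - 1*(-1582) = 36*(-25*(-7)) + 1582 = 36*175 + 1582 = 6300 + 1582 = 7882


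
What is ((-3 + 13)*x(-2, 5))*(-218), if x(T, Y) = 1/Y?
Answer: -436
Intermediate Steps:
((-3 + 13)*x(-2, 5))*(-218) = ((-3 + 13)/5)*(-218) = (10*(⅕))*(-218) = 2*(-218) = -436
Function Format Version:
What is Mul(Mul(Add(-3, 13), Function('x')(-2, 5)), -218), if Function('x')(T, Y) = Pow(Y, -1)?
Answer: -436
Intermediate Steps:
Mul(Mul(Add(-3, 13), Function('x')(-2, 5)), -218) = Mul(Mul(Add(-3, 13), Pow(5, -1)), -218) = Mul(Mul(10, Rational(1, 5)), -218) = Mul(2, -218) = -436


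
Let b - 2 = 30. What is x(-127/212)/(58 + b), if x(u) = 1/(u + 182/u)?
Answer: -13462/368817165 ≈ -3.6500e-5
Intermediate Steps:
b = 32 (b = 2 + 30 = 32)
x(-127/212)/(58 + b) = ((-127/212)/(182 + (-127/212)**2))/(58 + 32) = ((-127*1/212)/(182 + (-127*1/212)**2))/90 = (-127/(212*(182 + (-127/212)**2)))/90 = (-127/(212*(182 + 16129/44944)))/90 = (-127/(212*8195937/44944))/90 = (-127/212*44944/8195937)/90 = (1/90)*(-26924/8195937) = -13462/368817165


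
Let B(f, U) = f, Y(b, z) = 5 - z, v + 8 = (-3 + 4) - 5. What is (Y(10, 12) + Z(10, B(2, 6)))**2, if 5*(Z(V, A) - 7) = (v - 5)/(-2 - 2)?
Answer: 289/400 ≈ 0.72250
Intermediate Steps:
v = -12 (v = -8 + ((-3 + 4) - 5) = -8 + (1 - 5) = -8 - 4 = -12)
Z(V, A) = 157/20 (Z(V, A) = 7 + ((-12 - 5)/(-2 - 2))/5 = 7 + (-17/(-4))/5 = 7 + (-17*(-1/4))/5 = 7 + (1/5)*(17/4) = 7 + 17/20 = 157/20)
(Y(10, 12) + Z(10, B(2, 6)))**2 = ((5 - 1*12) + 157/20)**2 = ((5 - 12) + 157/20)**2 = (-7 + 157/20)**2 = (17/20)**2 = 289/400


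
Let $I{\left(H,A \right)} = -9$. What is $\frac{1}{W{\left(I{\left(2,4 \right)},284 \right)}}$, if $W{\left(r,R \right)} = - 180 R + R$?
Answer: $- \frac{1}{50836} \approx -1.9671 \cdot 10^{-5}$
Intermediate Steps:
$W{\left(r,R \right)} = - 179 R$
$\frac{1}{W{\left(I{\left(2,4 \right)},284 \right)}} = \frac{1}{\left(-179\right) 284} = \frac{1}{-50836} = - \frac{1}{50836}$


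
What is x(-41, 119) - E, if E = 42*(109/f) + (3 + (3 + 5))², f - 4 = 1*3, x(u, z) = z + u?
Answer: -697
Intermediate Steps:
x(u, z) = u + z
f = 7 (f = 4 + 1*3 = 4 + 3 = 7)
E = 775 (E = 42*(109/7) + (3 + (3 + 5))² = 42*(109*(⅐)) + (3 + 8)² = 42*(109/7) + 11² = 654 + 121 = 775)
x(-41, 119) - E = (-41 + 119) - 1*775 = 78 - 775 = -697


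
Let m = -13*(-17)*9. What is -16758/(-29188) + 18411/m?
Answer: 5595215/569166 ≈ 9.8306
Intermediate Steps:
m = 1989 (m = 221*9 = 1989)
-16758/(-29188) + 18411/m = -16758/(-29188) + 18411/1989 = -16758*(-1/29188) + 18411*(1/1989) = 8379/14594 + 361/39 = 5595215/569166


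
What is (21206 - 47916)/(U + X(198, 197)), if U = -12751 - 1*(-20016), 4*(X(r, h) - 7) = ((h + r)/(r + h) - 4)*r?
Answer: -53420/14247 ≈ -3.7496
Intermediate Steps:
X(r, h) = 7 - 3*r/4 (X(r, h) = 7 + (((h + r)/(r + h) - 4)*r)/4 = 7 + (((h + r)/(h + r) - 4)*r)/4 = 7 + ((1 - 4)*r)/4 = 7 + (-3*r)/4 = 7 - 3*r/4)
U = 7265 (U = -12751 + 20016 = 7265)
(21206 - 47916)/(U + X(198, 197)) = (21206 - 47916)/(7265 + (7 - ¾*198)) = -26710/(7265 + (7 - 297/2)) = -26710/(7265 - 283/2) = -26710/14247/2 = -26710*2/14247 = -53420/14247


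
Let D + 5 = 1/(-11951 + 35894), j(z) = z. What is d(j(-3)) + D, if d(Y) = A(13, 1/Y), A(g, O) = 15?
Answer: 239431/23943 ≈ 10.000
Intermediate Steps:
d(Y) = 15
D = -119714/23943 (D = -5 + 1/(-11951 + 35894) = -5 + 1/23943 = -119714/23943 ≈ -5.0000)
d(j(-3)) + D = 15 - 119714/23943 = 239431/23943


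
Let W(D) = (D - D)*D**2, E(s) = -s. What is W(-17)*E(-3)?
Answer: 0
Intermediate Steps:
W(D) = 0 (W(D) = 0*D**2 = 0)
W(-17)*E(-3) = 0*(-1*(-3)) = 0*3 = 0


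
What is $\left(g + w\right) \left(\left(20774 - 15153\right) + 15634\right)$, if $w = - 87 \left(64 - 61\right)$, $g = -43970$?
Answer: $-940129905$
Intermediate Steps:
$w = -261$ ($w = \left(-87\right) 3 = -261$)
$\left(g + w\right) \left(\left(20774 - 15153\right) + 15634\right) = \left(-43970 - 261\right) \left(\left(20774 - 15153\right) + 15634\right) = - 44231 \left(\left(20774 - 15153\right) + 15634\right) = - 44231 \left(5621 + 15634\right) = \left(-44231\right) 21255 = -940129905$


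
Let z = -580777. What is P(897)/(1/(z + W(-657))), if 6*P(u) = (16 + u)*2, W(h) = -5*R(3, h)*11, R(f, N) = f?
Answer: -530400046/3 ≈ -1.7680e+8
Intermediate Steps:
W(h) = -165 (W(h) = -5*3*11 = -15*11 = -165)
P(u) = 16/3 + u/3 (P(u) = ((16 + u)*2)/6 = (32 + 2*u)/6 = 16/3 + u/3)
P(897)/(1/(z + W(-657))) = (16/3 + (⅓)*897)/(1/(-580777 - 165)) = (16/3 + 299)/(1/(-580942)) = 913/(3*(-1/580942)) = (913/3)*(-580942) = -530400046/3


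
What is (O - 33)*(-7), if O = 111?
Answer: -546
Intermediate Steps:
(O - 33)*(-7) = (111 - 33)*(-7) = 78*(-7) = -546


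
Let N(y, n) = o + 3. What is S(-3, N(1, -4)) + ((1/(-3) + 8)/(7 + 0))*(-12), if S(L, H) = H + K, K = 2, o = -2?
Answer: -71/7 ≈ -10.143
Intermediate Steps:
N(y, n) = 1 (N(y, n) = -2 + 3 = 1)
S(L, H) = 2 + H (S(L, H) = H + 2 = 2 + H)
S(-3, N(1, -4)) + ((1/(-3) + 8)/(7 + 0))*(-12) = (2 + 1) + ((1/(-3) + 8)/(7 + 0))*(-12) = 3 + ((1*(-⅓) + 8)/7)*(-12) = 3 + ((-⅓ + 8)*(⅐))*(-12) = 3 + ((23/3)*(⅐))*(-12) = 3 + (23/21)*(-12) = 3 - 92/7 = -71/7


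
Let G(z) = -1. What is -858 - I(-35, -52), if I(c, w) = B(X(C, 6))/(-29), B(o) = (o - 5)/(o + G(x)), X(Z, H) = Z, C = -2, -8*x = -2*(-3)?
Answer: -74639/87 ≈ -857.92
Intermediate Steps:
x = -¾ (x = -(-1)*(-3)/4 = -⅛*6 = -¾ ≈ -0.75000)
B(o) = (-5 + o)/(-1 + o) (B(o) = (o - 5)/(o - 1) = (-5 + o)/(-1 + o))
I(c, w) = -7/87 (I(c, w) = ((-5 - 2)/(-1 - 2))/(-29) = (-7/(-3))*(-1/29) = -⅓*(-7)*(-1/29) = (7/3)*(-1/29) = -7/87)
-858 - I(-35, -52) = -858 - 1*(-7/87) = -858 + 7/87 = -74639/87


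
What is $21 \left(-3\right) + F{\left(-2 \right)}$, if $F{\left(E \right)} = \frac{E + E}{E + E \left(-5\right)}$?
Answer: $- \frac{127}{2} \approx -63.5$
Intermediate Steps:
$F{\left(E \right)} = - \frac{1}{2}$ ($F{\left(E \right)} = \frac{2 E}{E - 5 E} = \frac{2 E}{\left(-4\right) E} = 2 E \left(- \frac{1}{4 E}\right) = - \frac{1}{2}$)
$21 \left(-3\right) + F{\left(-2 \right)} = 21 \left(-3\right) - \frac{1}{2} = -63 - \frac{1}{2} = - \frac{127}{2}$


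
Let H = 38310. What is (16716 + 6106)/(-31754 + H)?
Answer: 11411/3278 ≈ 3.4811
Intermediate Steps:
(16716 + 6106)/(-31754 + H) = (16716 + 6106)/(-31754 + 38310) = 22822/6556 = 22822*(1/6556) = 11411/3278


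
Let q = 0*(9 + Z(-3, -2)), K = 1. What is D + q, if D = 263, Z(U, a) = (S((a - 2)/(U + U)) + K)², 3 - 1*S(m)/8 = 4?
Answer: 263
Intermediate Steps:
S(m) = -8 (S(m) = 24 - 8*4 = 24 - 32 = -8)
Z(U, a) = 49 (Z(U, a) = (-8 + 1)² = (-7)² = 49)
q = 0 (q = 0*(9 + 49) = 0*58 = 0)
D + q = 263 + 0 = 263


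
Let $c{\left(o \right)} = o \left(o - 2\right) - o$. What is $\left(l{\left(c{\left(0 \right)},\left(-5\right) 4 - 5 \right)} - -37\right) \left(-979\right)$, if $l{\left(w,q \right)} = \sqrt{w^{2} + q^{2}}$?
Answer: $-60698$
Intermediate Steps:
$c{\left(o \right)} = - o + o \left(-2 + o\right)$ ($c{\left(o \right)} = o \left(-2 + o\right) - o = - o + o \left(-2 + o\right)$)
$l{\left(w,q \right)} = \sqrt{q^{2} + w^{2}}$
$\left(l{\left(c{\left(0 \right)},\left(-5\right) 4 - 5 \right)} - -37\right) \left(-979\right) = \left(\sqrt{\left(\left(-5\right) 4 - 5\right)^{2} + \left(0 \left(-3 + 0\right)\right)^{2}} - -37\right) \left(-979\right) = \left(\sqrt{\left(-20 - 5\right)^{2} + \left(0 \left(-3\right)\right)^{2}} + 37\right) \left(-979\right) = \left(\sqrt{\left(-25\right)^{2} + 0^{2}} + 37\right) \left(-979\right) = \left(\sqrt{625 + 0} + 37\right) \left(-979\right) = \left(\sqrt{625} + 37\right) \left(-979\right) = \left(25 + 37\right) \left(-979\right) = 62 \left(-979\right) = -60698$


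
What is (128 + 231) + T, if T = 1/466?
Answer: 167295/466 ≈ 359.00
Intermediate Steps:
T = 1/466 ≈ 0.0021459
(128 + 231) + T = (128 + 231) + 1/466 = 359 + 1/466 = 167295/466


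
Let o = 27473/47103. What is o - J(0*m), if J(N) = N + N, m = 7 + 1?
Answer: 27473/47103 ≈ 0.58325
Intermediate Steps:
m = 8
J(N) = 2*N
o = 27473/47103 (o = 27473*(1/47103) = 27473/47103 ≈ 0.58325)
o - J(0*m) = 27473/47103 - 2*0*8 = 27473/47103 - 2*0 = 27473/47103 - 1*0 = 27473/47103 + 0 = 27473/47103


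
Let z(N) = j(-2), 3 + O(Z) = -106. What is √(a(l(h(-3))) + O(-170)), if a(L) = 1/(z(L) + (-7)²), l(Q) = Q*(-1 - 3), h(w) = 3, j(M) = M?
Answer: I*√240734/47 ≈ 10.439*I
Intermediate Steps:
O(Z) = -109 (O(Z) = -3 - 106 = -109)
z(N) = -2
l(Q) = -4*Q (l(Q) = Q*(-4) = -4*Q)
a(L) = 1/47 (a(L) = 1/(-2 + (-7)²) = 1/(-2 + 49) = 1/47)
√(a(l(h(-3))) + O(-170)) = √(1/47 - 109) = √(-5122/47) = I*√240734/47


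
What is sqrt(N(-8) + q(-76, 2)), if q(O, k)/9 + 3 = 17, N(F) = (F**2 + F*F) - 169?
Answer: sqrt(85) ≈ 9.2195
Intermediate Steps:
N(F) = -169 + 2*F**2 (N(F) = (F**2 + F**2) - 169 = 2*F**2 - 169 = -169 + 2*F**2)
q(O, k) = 126 (q(O, k) = -27 + 9*17 = -27 + 153 = 126)
sqrt(N(-8) + q(-76, 2)) = sqrt((-169 + 2*(-8)**2) + 126) = sqrt((-169 + 2*64) + 126) = sqrt((-169 + 128) + 126) = sqrt(-41 + 126) = sqrt(85)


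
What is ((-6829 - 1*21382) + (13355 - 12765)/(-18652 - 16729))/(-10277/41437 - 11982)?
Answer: 41359677770697/17566964089591 ≈ 2.3544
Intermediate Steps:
((-6829 - 1*21382) + (13355 - 12765)/(-18652 - 16729))/(-10277/41437 - 11982) = ((-6829 - 21382) + 590/(-35381))/(-10277*1/41437 - 11982) = (-28211 + 590*(-1/35381))/(-10277/41437 - 11982) = (-28211 - 590/35381)/(-496508411/41437) = -998133981/35381*(-41437/496508411) = 41359677770697/17566964089591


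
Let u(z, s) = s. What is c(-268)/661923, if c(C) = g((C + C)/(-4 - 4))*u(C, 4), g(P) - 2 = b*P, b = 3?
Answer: 812/661923 ≈ 0.0012267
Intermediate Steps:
g(P) = 2 + 3*P
c(C) = 8 - 3*C (c(C) = (2 + 3*((C + C)/(-4 - 4)))*4 = (2 + 3*((2*C)/(-8)))*4 = (2 + 3*((2*C)*(-⅛)))*4 = (2 + 3*(-C/4))*4 = (2 - 3*C/4)*4 = 8 - 3*C)
c(-268)/661923 = (8 - 3*(-268))/661923 = (8 + 804)*(1/661923) = 812*(1/661923) = 812/661923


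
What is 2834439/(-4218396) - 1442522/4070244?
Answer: -1468498947319/1430825084052 ≈ -1.0263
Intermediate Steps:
2834439/(-4218396) - 1442522/4070244 = 2834439*(-1/4218396) - 1442522*1/4070244 = -944813/1406132 - 721261/2035122 = -1468498947319/1430825084052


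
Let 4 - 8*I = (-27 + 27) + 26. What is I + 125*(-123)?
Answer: -61511/4 ≈ -15378.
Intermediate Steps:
I = -11/4 (I = 1/2 - ((-27 + 27) + 26)/8 = 1/2 - (0 + 26)/8 = 1/2 - 1/8*26 = 1/2 - 13/4 = -11/4 ≈ -2.7500)
I + 125*(-123) = -11/4 + 125*(-123) = -11/4 - 15375 = -61511/4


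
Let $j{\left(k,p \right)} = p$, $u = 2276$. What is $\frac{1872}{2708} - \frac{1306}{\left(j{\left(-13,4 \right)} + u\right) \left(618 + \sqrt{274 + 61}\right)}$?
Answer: $\frac{33885359537}{49083793070} + \frac{653 \sqrt{335}}{435011460} \approx 0.69038$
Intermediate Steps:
$\frac{1872}{2708} - \frac{1306}{\left(j{\left(-13,4 \right)} + u\right) \left(618 + \sqrt{274 + 61}\right)} = \frac{1872}{2708} - \frac{1306}{\left(4 + 2276\right) \left(618 + \sqrt{274 + 61}\right)} = 1872 \cdot \frac{1}{2708} - \frac{1306}{2280 \left(618 + \sqrt{335}\right)} = \frac{468}{677} - \frac{1306}{1409040 + 2280 \sqrt{335}}$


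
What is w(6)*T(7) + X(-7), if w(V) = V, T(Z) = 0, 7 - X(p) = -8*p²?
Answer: 399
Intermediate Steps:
X(p) = 7 + 8*p² (X(p) = 7 - (-8)*p² = 7 + 8*p²)
w(6)*T(7) + X(-7) = 6*0 + (7 + 8*(-7)²) = 0 + (7 + 8*49) = 0 + (7 + 392) = 0 + 399 = 399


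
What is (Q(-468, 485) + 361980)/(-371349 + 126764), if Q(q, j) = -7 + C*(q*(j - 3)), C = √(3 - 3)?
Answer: -361973/244585 ≈ -1.4799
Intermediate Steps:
C = 0 (C = √0 = 0)
Q(q, j) = -7 (Q(q, j) = -7 + 0*(q*(j - 3)) = -7 + 0*(q*(-3 + j)) = -7 + 0 = -7)
(Q(-468, 485) + 361980)/(-371349 + 126764) = (-7 + 361980)/(-371349 + 126764) = 361973/(-244585) = 361973*(-1/244585) = -361973/244585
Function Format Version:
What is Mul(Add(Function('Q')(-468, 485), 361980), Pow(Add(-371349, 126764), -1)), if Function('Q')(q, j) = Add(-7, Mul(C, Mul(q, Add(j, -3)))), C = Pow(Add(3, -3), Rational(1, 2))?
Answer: Rational(-361973, 244585) ≈ -1.4799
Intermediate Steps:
C = 0 (C = Pow(0, Rational(1, 2)) = 0)
Function('Q')(q, j) = -7 (Function('Q')(q, j) = Add(-7, Mul(0, Mul(q, Add(j, -3)))) = Add(-7, Mul(0, Mul(q, Add(-3, j)))) = Add(-7, 0) = -7)
Mul(Add(Function('Q')(-468, 485), 361980), Pow(Add(-371349, 126764), -1)) = Mul(Add(-7, 361980), Pow(Add(-371349, 126764), -1)) = Mul(361973, Pow(-244585, -1)) = Mul(361973, Rational(-1, 244585)) = Rational(-361973, 244585)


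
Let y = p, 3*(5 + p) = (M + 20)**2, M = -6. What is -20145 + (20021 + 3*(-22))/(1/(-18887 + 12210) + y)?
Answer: -23946198825/1208534 ≈ -19814.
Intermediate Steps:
p = 181/3 (p = -5 + (-6 + 20)**2/3 = -5 + (1/3)*14**2 = -5 + (1/3)*196 = -5 + 196/3 = 181/3 ≈ 60.333)
y = 181/3 ≈ 60.333
-20145 + (20021 + 3*(-22))/(1/(-18887 + 12210) + y) = -20145 + (20021 + 3*(-22))/(1/(-18887 + 12210) + 181/3) = -20145 + (20021 - 66)/(1/(-6677) + 181/3) = -20145 + 19955/(-1/6677 + 181/3) = -20145 + 19955/(1208534/20031) = -20145 + 19955*(20031/1208534) = -20145 + 399718605/1208534 = -23946198825/1208534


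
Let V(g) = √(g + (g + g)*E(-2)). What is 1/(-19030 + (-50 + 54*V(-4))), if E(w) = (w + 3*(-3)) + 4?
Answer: -265/5054094 - √13/3369396 ≈ -5.3503e-5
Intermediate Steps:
E(w) = -5 + w (E(w) = (w - 9) + 4 = (-9 + w) + 4 = -5 + w)
V(g) = √13*√(-g) (V(g) = √(g + (g + g)*(-5 - 2)) = √(g + (2*g)*(-7)) = √(g - 14*g) = √(-13*g) = √13*√(-g))
1/(-19030 + (-50 + 54*V(-4))) = 1/(-19030 + (-50 + 54*(√13*√(-1*(-4))))) = 1/(-19030 + (-50 + 54*(√13*√4))) = 1/(-19030 + (-50 + 54*(√13*2))) = 1/(-19030 + (-50 + 54*(2*√13))) = 1/(-19030 + (-50 + 108*√13)) = 1/(-19080 + 108*√13)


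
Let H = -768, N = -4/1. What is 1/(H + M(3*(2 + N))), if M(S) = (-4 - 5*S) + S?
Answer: -1/748 ≈ -0.0013369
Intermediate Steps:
N = -4 (N = -4*1 = -4)
M(S) = -4 - 4*S
1/(H + M(3*(2 + N))) = 1/(-768 + (-4 - 12*(2 - 4))) = 1/(-768 + (-4 - 12*(-2))) = 1/(-768 + (-4 - 4*(-6))) = 1/(-768 + (-4 + 24)) = 1/(-768 + 20) = 1/(-748) = -1/748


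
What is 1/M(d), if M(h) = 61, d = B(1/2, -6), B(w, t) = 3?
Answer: 1/61 ≈ 0.016393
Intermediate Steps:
d = 3
1/M(d) = 1/61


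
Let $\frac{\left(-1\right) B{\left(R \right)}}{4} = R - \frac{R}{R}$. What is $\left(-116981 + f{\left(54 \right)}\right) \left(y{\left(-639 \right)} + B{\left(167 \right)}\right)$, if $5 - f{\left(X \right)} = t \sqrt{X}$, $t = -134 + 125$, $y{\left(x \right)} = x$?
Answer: $152419728 - 35181 \sqrt{6} \approx 1.5233 \cdot 10^{8}$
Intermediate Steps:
$t = -9$
$f{\left(X \right)} = 5 + 9 \sqrt{X}$ ($f{\left(X \right)} = 5 - - 9 \sqrt{X} = 5 + 9 \sqrt{X}$)
$B{\left(R \right)} = 4 - 4 R$ ($B{\left(R \right)} = - 4 \left(R - \frac{R}{R}\right) = - 4 \left(R - 1\right) = - 4 \left(-1 + R\right) = 4 - 4 R$)
$\left(-116981 + f{\left(54 \right)}\right) \left(y{\left(-639 \right)} + B{\left(167 \right)}\right) = \left(-116981 + \left(5 + 9 \sqrt{54}\right)\right) \left(-639 + \left(4 - 668\right)\right) = \left(-116981 + \left(5 + 9 \cdot 3 \sqrt{6}\right)\right) \left(-639 + \left(4 - 668\right)\right) = \left(-116981 + \left(5 + 27 \sqrt{6}\right)\right) \left(-639 - 664\right) = \left(-116976 + 27 \sqrt{6}\right) \left(-1303\right) = 152419728 - 35181 \sqrt{6}$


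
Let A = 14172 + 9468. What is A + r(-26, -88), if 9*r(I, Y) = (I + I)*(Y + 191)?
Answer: 207404/9 ≈ 23045.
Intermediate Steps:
r(I, Y) = 2*I*(191 + Y)/9 (r(I, Y) = ((I + I)*(Y + 191))/9 = ((2*I)*(191 + Y))/9 = (2*I*(191 + Y))/9 = 2*I*(191 + Y)/9)
A = 23640
A + r(-26, -88) = 23640 + (2/9)*(-26)*(191 - 88) = 23640 + (2/9)*(-26)*103 = 23640 - 5356/9 = 207404/9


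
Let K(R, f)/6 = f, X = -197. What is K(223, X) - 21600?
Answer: -22782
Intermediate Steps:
K(R, f) = 6*f
K(223, X) - 21600 = 6*(-197) - 21600 = -1182 - 21600 = -22782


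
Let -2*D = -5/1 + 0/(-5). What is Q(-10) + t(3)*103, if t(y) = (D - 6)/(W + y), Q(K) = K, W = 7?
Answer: -921/20 ≈ -46.050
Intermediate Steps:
D = 5/2 (D = -(-5/1 + 0/(-5))/2 = -(-5*1 + 0*(-⅕))/2 = -(-5 + 0)/2 = -½*(-5) = 5/2 ≈ 2.5000)
t(y) = -7/(2*(7 + y)) (t(y) = (5/2 - 6)/(7 + y) = -7/(2*(7 + y)))
Q(-10) + t(3)*103 = -10 - 7/(14 + 2*3)*103 = -10 - 7/(14 + 6)*103 = -10 - 7/20*103 = -10 - 721/20 = -921/20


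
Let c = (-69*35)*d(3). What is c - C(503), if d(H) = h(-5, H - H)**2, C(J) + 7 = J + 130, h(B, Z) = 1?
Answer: -3041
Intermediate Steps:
C(J) = 123 + J (C(J) = -7 + (J + 130) = -7 + (130 + J) = 123 + J)
d(H) = 1 (d(H) = 1**2 = 1)
c = -2415 (c = -69*35*1 = -2415*1 = -2415)
c - C(503) = -2415 - (123 + 503) = -2415 - 1*626 = -2415 - 626 = -3041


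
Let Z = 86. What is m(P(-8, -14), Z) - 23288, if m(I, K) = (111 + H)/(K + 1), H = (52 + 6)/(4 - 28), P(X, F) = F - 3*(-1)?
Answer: -24311369/1044 ≈ -23287.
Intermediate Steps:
P(X, F) = 3 + F (P(X, F) = F + 3 = 3 + F)
H = -29/12 (H = 58/(-24) = 58*(-1/24) = -29/12 ≈ -2.4167)
m(I, K) = 1303/(12*(1 + K)) (m(I, K) = (111 - 29/12)/(K + 1) = 1303/(12*(1 + K)))
m(P(-8, -14), Z) - 23288 = 1303/(12*(1 + 86)) - 23288 = (1303/12)/87 - 23288 = (1303/12)*(1/87) - 23288 = 1303/1044 - 23288 = -24311369/1044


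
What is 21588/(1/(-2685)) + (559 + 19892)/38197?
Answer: -2214042484209/38197 ≈ -5.7964e+7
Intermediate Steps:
21588/(1/(-2685)) + (559 + 19892)/38197 = 21588/(-1/2685) + 20451*(1/38197) = 21588*(-2685) + 20451/38197 = -57963780 + 20451/38197 = -2214042484209/38197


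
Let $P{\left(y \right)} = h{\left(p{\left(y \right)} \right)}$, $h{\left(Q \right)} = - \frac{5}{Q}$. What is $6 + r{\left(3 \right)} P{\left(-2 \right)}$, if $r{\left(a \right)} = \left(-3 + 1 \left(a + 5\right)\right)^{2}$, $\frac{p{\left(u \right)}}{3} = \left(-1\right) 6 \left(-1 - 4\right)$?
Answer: $\frac{83}{18} \approx 4.6111$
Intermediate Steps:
$p{\left(u \right)} = 90$ ($p{\left(u \right)} = 3 \left(-1\right) 6 \left(-1 - 4\right) = 3 \left(\left(-6\right) \left(-5\right)\right) = 3 \cdot 30 = 90$)
$r{\left(a \right)} = \left(2 + a\right)^{2}$ ($r{\left(a \right)} = \left(-3 + 1 \left(5 + a\right)\right)^{2} = \left(-3 + \left(5 + a\right)\right)^{2} = \left(2 + a\right)^{2}$)
$P{\left(y \right)} = - \frac{1}{18}$ ($P{\left(y \right)} = - \frac{5}{90} = \left(-5\right) \frac{1}{90} = - \frac{1}{18}$)
$6 + r{\left(3 \right)} P{\left(-2 \right)} = 6 + \left(2 + 3\right)^{2} \left(- \frac{1}{18}\right) = 6 + 5^{2} \left(- \frac{1}{18}\right) = 6 + 25 \left(- \frac{1}{18}\right) = 6 - \frac{25}{18} = \frac{83}{18}$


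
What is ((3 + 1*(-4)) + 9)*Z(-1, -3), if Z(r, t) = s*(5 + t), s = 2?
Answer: 32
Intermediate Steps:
Z(r, t) = 10 + 2*t (Z(r, t) = 2*(5 + t) = 10 + 2*t)
((3 + 1*(-4)) + 9)*Z(-1, -3) = ((3 + 1*(-4)) + 9)*(10 + 2*(-3)) = ((3 - 4) + 9)*(10 - 6) = (-1 + 9)*4 = 8*4 = 32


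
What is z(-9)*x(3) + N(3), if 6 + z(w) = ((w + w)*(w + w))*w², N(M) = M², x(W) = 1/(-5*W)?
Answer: -8701/5 ≈ -1740.2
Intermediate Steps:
x(W) = -1/(5*W)
z(w) = -6 + 4*w⁴ (z(w) = -6 + ((w + w)*(w + w))*w² = -6 + ((2*w)*(2*w))*w² = -6 + (4*w²)*w² = -6 + 4*w⁴)
z(-9)*x(3) + N(3) = (-6 + 4*(-9)⁴)*(-⅕/3) + 3² = (-6 + 4*6561)*(-⅕*⅓) + 9 = (-6 + 26244)*(-1/15) + 9 = 26238*(-1/15) + 9 = -8746/5 + 9 = -8701/5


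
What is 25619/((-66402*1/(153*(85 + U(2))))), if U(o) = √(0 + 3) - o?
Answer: -2126377/434 - 25619*√3/434 ≈ -5001.7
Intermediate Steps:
U(o) = √3 - o
25619/((-66402*1/(153*(85 + U(2))))) = 25619/((-66402*1/(153*(85 + (√3 - 1*2))))) = 25619/((-66402*1/(153*(85 + (√3 - 2))))) = 25619/((-66402*1/(153*(85 + (-2 + √3))))) = 25619/((-66402*1/(153*(83 + √3)))) = 25619/((-66402/(12699 + 153*√3))) = 25619*(-83/434 - √3/434) = -2126377/434 - 25619*√3/434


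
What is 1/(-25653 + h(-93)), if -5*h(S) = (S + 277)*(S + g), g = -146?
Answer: -5/84289 ≈ -5.9320e-5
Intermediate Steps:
h(S) = -(-146 + S)*(277 + S)/5 (h(S) = -(S + 277)*(S - 146)/5 = -(277 + S)*(-146 + S)/5 = -(-146 + S)*(277 + S)/5)
1/(-25653 + h(-93)) = 1/(-25653 + (40442/5 - 131/5*(-93) - 1/5*(-93)**2)) = 1/(-25653 + (40442/5 + 12183/5 - 1/5*8649)) = 1/(-25653 + (40442/5 + 12183/5 - 8649/5)) = 1/(-25653 + 43976/5) = 1/(-84289/5) = -5/84289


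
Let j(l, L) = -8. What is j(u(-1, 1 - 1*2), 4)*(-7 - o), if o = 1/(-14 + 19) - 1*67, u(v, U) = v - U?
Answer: -2392/5 ≈ -478.40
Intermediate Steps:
o = -334/5 (o = 1/5 - 67 = -334/5 ≈ -66.800)
j(u(-1, 1 - 1*2), 4)*(-7 - o) = -8*(-7 - 1*(-334/5)) = -8*(-7 + 334/5) = -8*299/5 = -2392/5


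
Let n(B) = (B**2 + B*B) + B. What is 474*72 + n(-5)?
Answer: 34173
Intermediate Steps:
n(B) = B + 2*B**2 (n(B) = (B**2 + B**2) + B = 2*B**2 + B = B + 2*B**2)
474*72 + n(-5) = 474*72 - 5*(1 + 2*(-5)) = 34128 - 5*(1 - 10) = 34128 - 5*(-9) = 34128 + 45 = 34173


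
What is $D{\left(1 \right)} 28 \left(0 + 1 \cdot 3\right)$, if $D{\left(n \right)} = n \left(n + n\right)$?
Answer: $168$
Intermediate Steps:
$D{\left(n \right)} = 2 n^{2}$ ($D{\left(n \right)} = n 2 n = 2 n^{2}$)
$D{\left(1 \right)} 28 \left(0 + 1 \cdot 3\right) = 2 \cdot 1^{2} \cdot 28 \left(0 + 1 \cdot 3\right) = 2 \cdot 1 \cdot 28 \left(0 + 3\right) = 2 \cdot 28 \cdot 3 = 56 \cdot 3 = 168$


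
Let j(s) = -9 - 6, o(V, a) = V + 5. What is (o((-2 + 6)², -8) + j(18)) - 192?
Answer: -186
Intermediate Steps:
o(V, a) = 5 + V
j(s) = -15
(o((-2 + 6)², -8) + j(18)) - 192 = ((5 + (-2 + 6)²) - 15) - 192 = ((5 + 4²) - 15) - 192 = ((5 + 16) - 15) - 192 = (21 - 15) - 192 = 6 - 192 = -186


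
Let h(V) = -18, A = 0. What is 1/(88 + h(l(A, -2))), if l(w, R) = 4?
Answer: 1/70 ≈ 0.014286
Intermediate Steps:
1/(88 + h(l(A, -2))) = 1/(88 - 18) = 1/70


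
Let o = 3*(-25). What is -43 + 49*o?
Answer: -3718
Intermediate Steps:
o = -75
-43 + 49*o = -43 + 49*(-75) = -43 - 3675 = -3718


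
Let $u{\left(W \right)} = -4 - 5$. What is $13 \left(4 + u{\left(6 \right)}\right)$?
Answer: $-65$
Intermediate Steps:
$u{\left(W \right)} = -9$ ($u{\left(W \right)} = -4 - 5 = -9$)
$13 \left(4 + u{\left(6 \right)}\right) = 13 \left(4 - 9\right) = 13 \left(-5\right) = -65$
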